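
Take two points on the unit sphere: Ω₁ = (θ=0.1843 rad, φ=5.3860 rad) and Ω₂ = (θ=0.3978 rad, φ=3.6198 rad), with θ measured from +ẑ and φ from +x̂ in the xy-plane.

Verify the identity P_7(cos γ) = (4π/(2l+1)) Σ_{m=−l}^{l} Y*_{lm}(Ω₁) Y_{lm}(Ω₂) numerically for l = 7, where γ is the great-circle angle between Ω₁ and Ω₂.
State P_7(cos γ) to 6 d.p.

-0.388804

Summing Y*_{l m}(θ₁,φ₁)·Y_{l m}(θ₂,φ₂) over m ∈ [−7, 7]; prefactor 4π/(2·7+1) = 0.837758:
  term(m=-7) = +0.000000-0.000000i   from Y*(Ω₁)=+0.000003+0.000000i, Y(Ω₂)=+0.000641-0.000134i
  term(m=-6) = -0.000000-0.000000i   from Y*(Ω₁)=+0.000043+0.000055i, Y(Ω₂)=-0.005615-0.001568i
  term(m=-5) = -0.000023+0.000016i   from Y*(Ω₁)=-0.000197+0.000855i, Y(Ω₂)=+0.023526+0.021942i
  term(m=-4) = +0.000677+0.000672i   from Y*(Ω₁)=-0.007016+0.003365i, Y(Ω₂)=-0.041135-0.115540i
  term(m=-3) = +0.008851-0.013329i   from Y*(Ω₁)=-0.044617-0.021554i, Y(Ω₂)=-0.043836+0.319919i
  term(m=-2) = -0.108363-0.044645i   from Y*(Ω₁)=-0.048388-0.212812i, Y(Ω₂)=+0.309560-0.438806i
  term(m=-1) = -0.044065+0.222629i   from Y*(Ω₁)=+0.367794-0.460809i, Y(Ω₂)=-0.341743+0.177137i
  term(m=+0) = -0.178257+0.000000i   from Y*(Ω₁)=+0.630977-0.000000i, Y(Ω₂)=-0.282509+0.000000i
  term(m=+1) = -0.044065-0.222629i   from Y*(Ω₁)=-0.367794-0.460809i, Y(Ω₂)=+0.341743+0.177137i
  term(m=+2) = -0.108363+0.044645i   from Y*(Ω₁)=-0.048388+0.212812i, Y(Ω₂)=+0.309560+0.438806i
  term(m=+3) = +0.008851+0.013329i   from Y*(Ω₁)=+0.044617-0.021554i, Y(Ω₂)=+0.043836+0.319919i
  term(m=+4) = +0.000677-0.000672i   from Y*(Ω₁)=-0.007016-0.003365i, Y(Ω₂)=-0.041135+0.115540i
  term(m=+5) = -0.000023-0.000016i   from Y*(Ω₁)=+0.000197+0.000855i, Y(Ω₂)=-0.023526+0.021942i
  term(m=+6) = -0.000000+0.000000i   from Y*(Ω₁)=+0.000043-0.000055i, Y(Ω₂)=-0.005615+0.001568i
  term(m=+7) = +0.000000+0.000000i   from Y*(Ω₁)=-0.000003+0.000000i, Y(Ω₂)=-0.000641-0.000134i
Σ over m = -0.464101-0.000000i; ×(4π/15) → -0.388804-0.000000i. Real part: -0.388804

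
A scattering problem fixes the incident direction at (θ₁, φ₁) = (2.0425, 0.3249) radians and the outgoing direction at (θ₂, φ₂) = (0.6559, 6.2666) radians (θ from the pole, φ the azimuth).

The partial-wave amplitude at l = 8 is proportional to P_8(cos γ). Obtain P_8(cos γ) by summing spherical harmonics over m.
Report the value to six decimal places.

0.074249

Expand P_8 via completeness: Σ_{m} conj(Y_{8,m}) at Ω₁ times Y_{8,m} at Ω₂ —
  [-8]  conj(Y_{8,-8})(Ω₁) = -0.17503 + 0.10549j ; Y_{8,-8}(Ω₂) = 0.00978 + 0.00131j ; Δ = -0.00185 + 0.00080j
  [-7]  conj(Y_{8,-7})(Ω₁) = 0.26974 - 0.31798j ; Y_{8,-7}(Ω₂) = 0.05093 + 0.00594j ; Δ = 0.01563 - 0.01459j
  [-6]  conj(Y_{8,-6})(Ω₁) = -0.14580 + 0.36651j ; Y_{8,-6}(Ω₂) = 0.16229 + 0.01620j ; Δ = -0.02960 + 0.05712j
  [-5]  conj(Y_{8,-5})(Ω₁) = 0.00108 - 0.02013j ; Y_{8,-5}(Ω₂) = 0.34791 + 0.02892j ; Δ = 0.00096 - 0.00697j
  [-4]  conj(Y_{8,-4})(Ω₁) = -0.09114 - 0.32780j ; Y_{8,-4}(Ω₂) = 0.48145 + 0.03199j ; Δ = -0.03340 - 0.16074j
  [-3]  conj(Y_{8,-3})(Ω₁) = 0.11117 + 0.16386j ; Y_{8,-3}(Ω₂) = 0.32216 + 0.01604j ; Δ = 0.03319 + 0.05457j
  [-2]  conj(Y_{8,-2})(Ω₁) = 0.19889 + 0.15114j ; Y_{8,-2}(Ω₂) = -0.15041 - 0.00499j ; Δ = -0.02916 - 0.02372j
  [-1]  conj(Y_{8,-1})(Ω₁) = -0.23995 - 0.08082j ; Y_{8,-1}(Ω₂) = -0.40665 - 0.00675j ; Δ = 0.09703 + 0.03449j
  [+0]  conj(Y_{8,0})(Ω₁) = -0.21587 + 0.00000j ; Y_{8,0}(Ω₂) = 0.02382 + 0.00000j ; Δ = -0.00514 + 0.00000j
  [+1]  conj(Y_{8,1})(Ω₁) = 0.23995 - 0.08082j ; Y_{8,1}(Ω₂) = 0.40665 - 0.00675j ; Δ = 0.09703 - 0.03449j
  [+2]  conj(Y_{8,2})(Ω₁) = 0.19889 - 0.15114j ; Y_{8,2}(Ω₂) = -0.15041 + 0.00499j ; Δ = -0.02916 + 0.02372j
  [+3]  conj(Y_{8,3})(Ω₁) = -0.11117 + 0.16386j ; Y_{8,3}(Ω₂) = -0.32216 + 0.01604j ; Δ = 0.03319 - 0.05457j
  [+4]  conj(Y_{8,4})(Ω₁) = -0.09114 + 0.32780j ; Y_{8,4}(Ω₂) = 0.48145 - 0.03199j ; Δ = -0.03340 + 0.16074j
  [+5]  conj(Y_{8,5})(Ω₁) = -0.00108 - 0.02013j ; Y_{8,5}(Ω₂) = -0.34791 + 0.02892j ; Δ = 0.00096 + 0.00697j
  [+6]  conj(Y_{8,6})(Ω₁) = -0.14580 - 0.36651j ; Y_{8,6}(Ω₂) = 0.16229 - 0.01620j ; Δ = -0.02960 - 0.05712j
  [+7]  conj(Y_{8,7})(Ω₁) = -0.26974 - 0.31798j ; Y_{8,7}(Ω₂) = -0.05093 + 0.00594j ; Δ = 0.01563 + 0.01459j
  [+8]  conj(Y_{8,8})(Ω₁) = -0.17503 - 0.10549j ; Y_{8,8}(Ω₂) = 0.00978 - 0.00131j ; Δ = -0.00185 - 0.00080j
Total Σ_m = 0.10045 + 0.00000j. Multiply by 0.739198: 0.07425 + 0.00000j. P_8(cos γ) = 0.074249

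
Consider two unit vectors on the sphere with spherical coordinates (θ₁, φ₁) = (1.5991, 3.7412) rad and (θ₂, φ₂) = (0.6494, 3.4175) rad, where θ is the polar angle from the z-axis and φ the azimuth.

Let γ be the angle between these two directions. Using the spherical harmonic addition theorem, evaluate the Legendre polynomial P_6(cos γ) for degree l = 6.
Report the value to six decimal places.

Term-by-term m-sum for l=6 (normalisation 4π/13 = 0.966644):
  term(m=-6) = (-0.004131, 0.010607)   from Y*(Ω₁)=(-0.432671, -0.212243), Y(Ω₂)=(-0.001997, -0.023537)
  term(m=-5) = (0.000243, -0.005088)   from Y*(Ω₁)=(-0.046778, 0.006762), Y(Ω₂)=(-0.020487, 0.105806)
  term(m=-4) = (-0.027438, -0.096877)   from Y*(Ω₁)=(0.259978, -0.238896), Y(Ω₂)=(0.128432, -0.254619)
  term(m=-3) = (0.014184, 0.020746)   from Y*(Ω₁)=(0.012450, -0.053649), Y(Ω₂)=(-0.308717, 0.336022)
  term(m=-2) = (0.087158, 0.065901)   from Y*(Ω₁)=(0.116461, 0.298860), Y(Ω₂)=(0.290100, -0.178587)
  term(m=-1) = (0.008199, 0.002751)   from Y*(Ω₁)=(0.047875, 0.032726), Y(Ω₂)=(0.143483, -0.040624)
  term(m=+0) = (0.122838, 0.000000)   from Y*(Ω₁)=(-0.312513, -0.000000), Y(Ω₂)=(-0.393065, 0.000000)
  term(m=+1) = (0.008199, -0.002751)   from Y*(Ω₁)=(-0.047875, 0.032726), Y(Ω₂)=(-0.143483, -0.040624)
  term(m=+2) = (0.087158, -0.065901)   from Y*(Ω₁)=(0.116461, -0.298860), Y(Ω₂)=(0.290100, 0.178587)
  term(m=+3) = (0.014184, -0.020746)   from Y*(Ω₁)=(-0.012450, -0.053649), Y(Ω₂)=(0.308717, 0.336022)
  term(m=+4) = (-0.027438, 0.096877)   from Y*(Ω₁)=(0.259978, 0.238896), Y(Ω₂)=(0.128432, 0.254619)
  term(m=+5) = (0.000243, 0.005088)   from Y*(Ω₁)=(0.046778, 0.006762), Y(Ω₂)=(0.020487, 0.105806)
  term(m=+6) = (-0.004131, -0.010607)   from Y*(Ω₁)=(-0.432671, 0.212243), Y(Ω₂)=(-0.001997, 0.023537)
Total Σ_m = (0.279265, 0.000000). Multiply by 0.966644: (0.269950, 0.000000). P_6(cos γ) = 0.269950

0.269950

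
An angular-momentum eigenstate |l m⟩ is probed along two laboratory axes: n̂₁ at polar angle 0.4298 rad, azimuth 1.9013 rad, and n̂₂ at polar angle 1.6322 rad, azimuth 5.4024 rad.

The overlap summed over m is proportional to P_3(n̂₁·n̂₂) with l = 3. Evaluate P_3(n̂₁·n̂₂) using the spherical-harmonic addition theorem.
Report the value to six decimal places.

0.447199

Addition theorem: P_3(cos γ) = (4π/7) Σ_m Y*_{lm}(Ω₁) Y_{lm}(Ω₂), m = −3…3:
  m=-3: Y*=(0.025261, -0.016525)  Y=(-0.364234, 0.198621)  product (-0.005919, 0.011036)
  m=-2: Y*=(-0.127332, -0.099029)  Y=(0.011847, -0.061345)  product (-0.007583, 0.006638)
  m=-1: Y*=(-0.136867, 0.398927)  Y=(-0.201465, -0.244095)  product (0.124950, -0.046961)
  m=+0: Y*=(0.383964, -0.000000)  Y=(0.068269, 0.000000)  product (0.026213, 0.000000)
  m=+1: Y*=(0.136867, 0.398927)  Y=(0.201465, -0.244095)  product (0.124950, 0.046961)
  m=+2: Y*=(-0.127332, 0.099029)  Y=(0.011847, 0.061345)  product (-0.007583, -0.006638)
  m=+3: Y*=(-0.025261, -0.016525)  Y=(0.364234, 0.198621)  product (-0.005919, -0.011036)
Σ over m = (0.249109, 0.000000); ×(4π/7) → (0.447199, 0.000000). Real part: 0.447199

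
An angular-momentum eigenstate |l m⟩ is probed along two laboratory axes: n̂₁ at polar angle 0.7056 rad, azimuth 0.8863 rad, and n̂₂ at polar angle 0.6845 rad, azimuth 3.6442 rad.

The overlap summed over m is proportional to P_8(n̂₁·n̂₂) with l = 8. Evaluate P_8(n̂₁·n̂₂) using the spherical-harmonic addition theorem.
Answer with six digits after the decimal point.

Summing Y*_{l m}(θ₁,φ₁)·Y_{l m}(θ₂,φ₂) over m ∈ [−8, 8]; prefactor 4π/(2·8+1) = 0.739198:
  term(m=-8) = -0.00021 + 0.00002j   from Y*(Ω₁)=0.01115 + 0.01165j, Y(Ω₂)=-0.00840 + 0.01014j
  term(m=-7) = 0.00439 - 0.00215j   from Y*(Ω₁)=0.07546 - 0.00598j, Y(Ω₂)=0.06001 - 0.02374j
  term(m=-6) = -0.02768 + 0.03085j   from Y*(Ω₁)=0.12255 - 0.17707j, Y(Ω₂)=-0.19097 - 0.02418j
  term(m=-5) = 0.05262 - 0.14519j   from Y*(Ω₁)=-0.11201 - 0.38824j, Y(Ω₂)=0.30914 + 0.22472j
  term(m=-4) = 0.00797 + 0.22102j   from Y*(Ω₁)=-0.42693 - 0.18232j, Y(Ω₂)=-0.20276 - 0.43110j
  term(m=-3) = -0.01879 - 0.04211j   from Y*(Ω₁)=-0.16531 + 0.08663j, Y(Ω₂)=-0.01555 + 0.24660j
  term(m=-2) = 0.04662 + 0.04497j   from Y*(Ω₁)=0.05629 - 0.27513j, Y(Ω₂)=-0.12360 + 0.19472j
  term(m=-1) = -0.11783 - 0.04757j   from Y*(Ω₁)=-0.21423 - 0.26250j, Y(Ω₂)=0.32865 - 0.18066j
  term(m=+0) = 0.02181 + 0.00000j   from Y*(Ω₁)=0.18316 + 0.00000j, Y(Ω₂)=0.11910 + 0.00000j
  term(m=+1) = -0.11783 + 0.04757j   from Y*(Ω₁)=0.21423 - 0.26250j, Y(Ω₂)=-0.32865 - 0.18066j
  term(m=+2) = 0.04662 - 0.04497j   from Y*(Ω₁)=0.05629 + 0.27513j, Y(Ω₂)=-0.12360 - 0.19472j
  term(m=+3) = -0.01879 + 0.04211j   from Y*(Ω₁)=0.16531 + 0.08663j, Y(Ω₂)=0.01555 + 0.24660j
  term(m=+4) = 0.00797 - 0.22102j   from Y*(Ω₁)=-0.42693 + 0.18232j, Y(Ω₂)=-0.20276 + 0.43110j
  term(m=+5) = 0.05262 + 0.14519j   from Y*(Ω₁)=0.11201 - 0.38824j, Y(Ω₂)=-0.30914 + 0.22472j
  term(m=+6) = -0.02768 - 0.03085j   from Y*(Ω₁)=0.12255 + 0.17707j, Y(Ω₂)=-0.19097 + 0.02418j
  term(m=+7) = 0.00439 + 0.00215j   from Y*(Ω₁)=-0.07546 - 0.00598j, Y(Ω₂)=-0.06001 - 0.02374j
  term(m=+8) = -0.00021 - 0.00002j   from Y*(Ω₁)=0.01115 - 0.01165j, Y(Ω₂)=-0.00840 - 0.01014j
Total Σ_m = -0.08405 + 0.00000j. Multiply by 0.739198: -0.06213 + 0.00000j. P_8(cos γ) = -0.062128

-0.062128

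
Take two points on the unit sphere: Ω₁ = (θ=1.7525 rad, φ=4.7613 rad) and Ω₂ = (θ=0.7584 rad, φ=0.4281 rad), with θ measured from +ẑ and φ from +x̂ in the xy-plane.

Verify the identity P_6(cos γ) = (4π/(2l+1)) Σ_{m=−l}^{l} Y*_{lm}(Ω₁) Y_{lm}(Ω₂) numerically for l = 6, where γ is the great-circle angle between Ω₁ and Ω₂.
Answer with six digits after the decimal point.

Expand P_6 via completeness: Σ_{m} conj(Y_{6,m}) at Ω₁ times Y_{6,m} at Ω₂ —
  [-6]  conj(Y_{6,-6})(Ω₁) = (-0.418593, -0.126495) ; Y_{6,-6}(Ω₂) = (-0.042961, -0.027718) ; Δ = (0.014477, 0.017037)
  [-5]  conj(Y_{6,-5})(Ω₁) = (-0.067387, 0.270035) ; Y_{6,-5}(Ω₂) = (-0.100832, -0.157414) ; Δ = (0.049302, -0.016620)
  [-4]  conj(Y_{6,-4})(Ω₁) = (-0.209857, -0.041589) ; Y_{6,-4}(Ω₂) = (-0.054042, -0.379086) ; Δ = (-0.004425, 0.081801)
  [-3]  conj(Y_{6,-3})(Ω₁) = (-0.043240, 0.292569) ; Y_{6,-3}(Ω₂) = (0.121585, -0.412712) ; Δ = (0.115489, 0.053418)
  [-2]  conj(Y_{6,-2})(Ω₁) = (-0.140286, -0.013767) ; Y_{6,-2}(Ω₂) = (0.068530, -0.078992) ; Δ = (-0.010701, 0.010138)
  [-1]  conj(Y_{6,-1})(Ω₁) = (-0.014518, 0.296595) ; Y_{6,-1}(Ω₂) = (-0.307824, 0.140467) ; Δ = (-0.037193, -0.093339)
  [+0]  conj(Y_{6,0})(Ω₁) = (-0.120726, -0.000000) ; Y_{6,0}(Ω₂) = (-0.212272, 0.000000) ; Δ = (0.025627, 0.000000)
  [+1]  conj(Y_{6,1})(Ω₁) = (0.014518, 0.296595) ; Y_{6,1}(Ω₂) = (0.307824, 0.140467) ; Δ = (-0.037193, 0.093339)
  [+2]  conj(Y_{6,2})(Ω₁) = (-0.140286, 0.013767) ; Y_{6,2}(Ω₂) = (0.068530, 0.078992) ; Δ = (-0.010701, -0.010138)
  [+3]  conj(Y_{6,3})(Ω₁) = (0.043240, 0.292569) ; Y_{6,3}(Ω₂) = (-0.121585, -0.412712) ; Δ = (0.115489, -0.053418)
  [+4]  conj(Y_{6,4})(Ω₁) = (-0.209857, 0.041589) ; Y_{6,4}(Ω₂) = (-0.054042, 0.379086) ; Δ = (-0.004425, -0.081801)
  [+5]  conj(Y_{6,5})(Ω₁) = (0.067387, 0.270035) ; Y_{6,5}(Ω₂) = (0.100832, -0.157414) ; Δ = (0.049302, 0.016620)
  [+6]  conj(Y_{6,6})(Ω₁) = (-0.418593, 0.126495) ; Y_{6,6}(Ω₂) = (-0.042961, 0.027718) ; Δ = (0.014477, -0.017037)
Σ over m = (0.279525, -0.000000); ×(4π/13) → (0.270201, -0.000000). Real part: 0.270201

0.270201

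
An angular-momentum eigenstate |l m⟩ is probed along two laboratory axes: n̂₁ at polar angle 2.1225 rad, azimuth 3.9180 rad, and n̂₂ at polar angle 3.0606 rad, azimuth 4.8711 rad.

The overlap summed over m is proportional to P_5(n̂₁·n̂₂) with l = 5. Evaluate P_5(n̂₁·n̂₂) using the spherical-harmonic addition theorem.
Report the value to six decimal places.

-0.058720

Expand P_5 via completeness: Σ_{m} conj(Y_{5,m}) at Ω₁ times Y_{5,m} at Ω₂ —
  term(m=-5) = +0.000000+0.000000i   from Y*(Ω₁)=+0.153483+0.140268i, Y(Ω₂)=+0.000001+0.000001i
  term(m=-4) = -0.000020+0.000016i   from Y*(Ω₁)=+0.404405-0.014550i, Y(Ω₂)=-0.000050+0.000037i
  term(m=-3) = -0.000440-0.000128i   from Y*(Ω₁)=+0.216404-0.228405i, Y(Ω₂)=-0.000667-0.001293i
  term(m=-2) = +0.000816+0.002342i   from Y*(Ω₁)=+0.002037+0.113266i, Y(Ω₂)=+0.020802-0.006834i
  term(m=-1) = -0.040359+0.056809i   from Y*(Ω₁)=+0.245426+0.241052i, Y(Ω₂)=+0.032015+0.200025i
  term(m=+0) = +0.028603+0.000000i   from Y*(Ω₁)=-0.032134-0.000000i, Y(Ω₂)=-0.890123+0.000000i
  term(m=+1) = -0.040359-0.056809i   from Y*(Ω₁)=-0.245426+0.241052i, Y(Ω₂)=-0.032015+0.200025i
  term(m=+2) = +0.000816-0.002342i   from Y*(Ω₁)=+0.002037-0.113266i, Y(Ω₂)=+0.020802+0.006834i
  term(m=+3) = -0.000440+0.000128i   from Y*(Ω₁)=-0.216404-0.228405i, Y(Ω₂)=+0.000667-0.001293i
  term(m=+4) = -0.000020-0.000016i   from Y*(Ω₁)=+0.404405+0.014550i, Y(Ω₂)=-0.000050-0.000037i
  term(m=+5) = +0.000000-0.000000i   from Y*(Ω₁)=-0.153483+0.140268i, Y(Ω₂)=-0.000001+0.000001i
Total Σ_m = -0.051401-0.000000i. Multiply by 1.142397: -0.058720-0.000000i. P_5(cos γ) = -0.058720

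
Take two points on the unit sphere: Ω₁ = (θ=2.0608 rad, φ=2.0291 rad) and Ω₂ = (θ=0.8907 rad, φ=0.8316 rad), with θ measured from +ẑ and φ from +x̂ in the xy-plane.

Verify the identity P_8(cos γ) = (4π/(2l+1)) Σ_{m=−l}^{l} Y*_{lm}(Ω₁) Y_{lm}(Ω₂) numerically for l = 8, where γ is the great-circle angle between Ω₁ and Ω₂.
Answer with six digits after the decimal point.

0.253044

Summing Y*_{l m}(θ₁,φ₁)·Y_{l m}(θ₂,φ₂) over m ∈ [−8, 8]; prefactor 4π/(2·8+1) = 0.739198:
  term(m=-8) = -0.01288 - 0.00201j   from Y*(Ω₁)=-0.16385 - 0.09487j, Y(Ω₂)=0.06419 - 0.02487j
  term(m=-7) = 0.04536 - 0.07769j   from Y*(Ω₁)=0.02686 - 0.40306j, Y(Ω₂)=0.19936 + 0.09927j
  term(m=-6) = 0.10492 + 0.13271j   from Y*(Ω₁)=0.38122 - 0.15749j, Y(Ω₂)=0.11225 + 0.39449j
  term(m=-5) = -0.02689 + 0.00819j   from Y*(Ω₁)=0.04957 + 0.04354j, Y(Ω₂)=-0.22428 + 0.36223j
  term(m=-4) = -0.00273 + 0.03506j   from Y*(Ω₁)=0.08350 - 0.31087j, Y(Ω₂)=-0.10739 + 0.02008j
  term(m=-3) = 0.06562 + 0.03177j   from Y*(Ω₁)=0.23418 - 0.04647j, Y(Ω₂)=0.24368 + 0.18402j
  term(m=-2) = 0.04477 - 0.04143j   from Y*(Ω₁)=-0.12953 - 0.16892j, Y(Ω₂)=0.02644 + 0.28535j
  term(m=-1) = -0.01937 - 0.04947j   from Y*(Ω₁)=0.12658 - 0.25658j, Y(Ω₂)=0.12510 - 0.13723j
  term(m=+0) = -0.05530 + 0.00000j   from Y*(Ω₁)=-0.17392 + 0.00000j, Y(Ω₂)=0.31796 + 0.00000j
  term(m=+1) = -0.01937 + 0.04947j   from Y*(Ω₁)=-0.12658 - 0.25658j, Y(Ω₂)=-0.12510 - 0.13723j
  term(m=+2) = 0.04477 + 0.04143j   from Y*(Ω₁)=-0.12953 + 0.16892j, Y(Ω₂)=0.02644 - 0.28535j
  term(m=+3) = 0.06562 - 0.03177j   from Y*(Ω₁)=-0.23418 - 0.04647j, Y(Ω₂)=-0.24368 + 0.18402j
  term(m=+4) = -0.00273 - 0.03506j   from Y*(Ω₁)=0.08350 + 0.31087j, Y(Ω₂)=-0.10739 - 0.02008j
  term(m=+5) = -0.02689 - 0.00819j   from Y*(Ω₁)=-0.04957 + 0.04354j, Y(Ω₂)=0.22428 + 0.36223j
  term(m=+6) = 0.10492 - 0.13271j   from Y*(Ω₁)=0.38122 + 0.15749j, Y(Ω₂)=0.11225 - 0.39449j
  term(m=+7) = 0.04536 + 0.07769j   from Y*(Ω₁)=-0.02686 - 0.40306j, Y(Ω₂)=-0.19936 + 0.09927j
  term(m=+8) = -0.01288 + 0.00201j   from Y*(Ω₁)=-0.16385 + 0.09487j, Y(Ω₂)=0.06419 + 0.02487j
Accumulated sum 0.34232 - 0.00000j; after 4π/(2l+1) scaling, 0.25304 - 0.00000j ⇒ P_8 = 0.253044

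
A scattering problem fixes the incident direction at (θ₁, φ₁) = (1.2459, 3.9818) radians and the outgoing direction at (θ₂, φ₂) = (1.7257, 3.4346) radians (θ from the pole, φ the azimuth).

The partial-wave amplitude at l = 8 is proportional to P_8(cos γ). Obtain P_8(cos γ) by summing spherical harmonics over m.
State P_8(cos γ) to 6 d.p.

0.196380

Addition theorem: P_8(cos γ) = (4π/17) Σ_m Y*_{lm}(Ω₁) Y_{lm}(Ω₂), m = −8…8:
  [-8]  conj(Y_{8,-8})(Ω₁) = (0.303611, 0.142368) ; Y_{8,-8}(Ω₂) = (-0.326939, -0.334973) ; Δ = (-0.051573, -0.148247)
  [-7]  conj(Y_{8,-7})(Ω₁) = (-0.415834, 0.176662) ; Y_{8,-7}(Ω₂) = (-0.135076, -0.259296) ; Δ = (0.101977, 0.083961)
  [-6]  conj(Y_{8,-6})(Ω₁) = (0.046536, -0.136370) ; Y_{8,-6}(Ω₂) = (0.041911, 0.221204) ; Δ = (0.032116, 0.004578)
  [-5]  conj(Y_{8,-5})(Ω₁) = (-0.142880, -0.254627) ; Y_{8,-5}(Ω₂) = (-0.032956, 0.310450) ; Δ = (0.083758, -0.035966)
  [-4]  conj(Y_{8,-4})(Ω₁) = (0.259515, 0.057825) ; Y_{8,-4}(Ω₂) = (0.052314, -0.124161) ; Δ = (0.020756, -0.029197)
  [-3]  conj(Y_{8,-3})(Ω₁) = (0.145844, -0.104333) ; Y_{8,-3}(Ω₂) = (0.199260, -0.240558) ; Δ = (0.003963, -0.055873)
  [-2]  conj(Y_{8,-2})(Ω₁) = (-0.032614, 0.296326) ; Y_{8,-2}(Ω₂) = (-0.077014, 0.051122) ; Δ = (-0.012637, -0.024489)
  [-1]  conj(Y_{8,-1})(Ω₁) = (0.084157, 0.093928) ; Y_{8,-1}(Ω₂) = (-0.296990, 0.089599) ; Δ = (-0.033410, -0.020355)
  [+0]  conj(Y_{8,0})(Ω₁) = (-0.303958, -0.000000) ; Y_{8,0}(Ω₂) = (0.079727, 0.000000) ; Δ = (-0.024234, -0.000000)
  [+1]  conj(Y_{8,1})(Ω₁) = (-0.084157, 0.093928) ; Y_{8,1}(Ω₂) = (0.296990, 0.089599) ; Δ = (-0.033410, 0.020355)
  [+2]  conj(Y_{8,2})(Ω₁) = (-0.032614, -0.296326) ; Y_{8,2}(Ω₂) = (-0.077014, -0.051122) ; Δ = (-0.012637, 0.024489)
  [+3]  conj(Y_{8,3})(Ω₁) = (-0.145844, -0.104333) ; Y_{8,3}(Ω₂) = (-0.199260, -0.240558) ; Δ = (0.003963, 0.055873)
  [+4]  conj(Y_{8,4})(Ω₁) = (0.259515, -0.057825) ; Y_{8,4}(Ω₂) = (0.052314, 0.124161) ; Δ = (0.020756, 0.029197)
  [+5]  conj(Y_{8,5})(Ω₁) = (0.142880, -0.254627) ; Y_{8,5}(Ω₂) = (0.032956, 0.310450) ; Δ = (0.083758, 0.035966)
  [+6]  conj(Y_{8,6})(Ω₁) = (0.046536, 0.136370) ; Y_{8,6}(Ω₂) = (0.041911, -0.221204) ; Δ = (0.032116, -0.004578)
  [+7]  conj(Y_{8,7})(Ω₁) = (0.415834, 0.176662) ; Y_{8,7}(Ω₂) = (0.135076, -0.259296) ; Δ = (0.101977, -0.083961)
  [+8]  conj(Y_{8,8})(Ω₁) = (0.303611, -0.142368) ; Y_{8,8}(Ω₂) = (-0.326939, 0.334973) ; Δ = (-0.051573, 0.148247)
Σ over m = (0.265666, 0.000000); ×(4π/17) → (0.196380, 0.000000). Real part: 0.196380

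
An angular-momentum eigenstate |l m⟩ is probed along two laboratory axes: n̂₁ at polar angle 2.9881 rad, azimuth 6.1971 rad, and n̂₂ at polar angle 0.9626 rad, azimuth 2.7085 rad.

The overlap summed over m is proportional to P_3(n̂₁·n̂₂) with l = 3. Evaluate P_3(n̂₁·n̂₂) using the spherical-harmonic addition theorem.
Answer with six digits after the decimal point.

0.228637

Expand P_3 via completeness: Σ_{m} conj(Y_{3,m}) at Ω₁ times Y_{3,m} at Ω₂ —
  [-3]  conj(Y_{3,-3})(Ω₁) = +0.001442-0.000381i ; Y_{3,-3}(Ω₂) = -0.061850-0.222168i ; Δ = -0.000174-0.000297i
  [-2]  conj(Y_{3,-2})(Ω₁) = -0.023260+0.004045i ; Y_{3,-2}(Ω₂) = +0.254755+0.299641i ; Δ = -0.007137-0.005939i
  [-1]  conj(Y_{3,-1})(Ω₁) = +0.191159-0.016497i ; Y_{3,-1}(Ω₂) = -0.152249-0.070395i ; Δ = -0.030265-0.010945i
  [+0]  conj(Y_{3,0})(Ω₁) = -0.694475-0.000000i ; Y_{3,0}(Ω₂) = -0.291607+0.000000i ; Δ = +0.202513+0.000000i
  [+1]  conj(Y_{3,1})(Ω₁) = -0.191159-0.016497i ; Y_{3,1}(Ω₂) = +0.152249-0.070395i ; Δ = -0.030265+0.010945i
  [+2]  conj(Y_{3,2})(Ω₁) = -0.023260-0.004045i ; Y_{3,2}(Ω₂) = +0.254755-0.299641i ; Δ = -0.007137+0.005939i
  [+3]  conj(Y_{3,3})(Ω₁) = -0.001442-0.000381i ; Y_{3,3}(Ω₂) = +0.061850-0.222168i ; Δ = -0.000174+0.000297i
Accumulated sum +0.127361-0.000000i; after 4π/(2l+1) scaling, +0.228637-0.000000i ⇒ P_3 = 0.228637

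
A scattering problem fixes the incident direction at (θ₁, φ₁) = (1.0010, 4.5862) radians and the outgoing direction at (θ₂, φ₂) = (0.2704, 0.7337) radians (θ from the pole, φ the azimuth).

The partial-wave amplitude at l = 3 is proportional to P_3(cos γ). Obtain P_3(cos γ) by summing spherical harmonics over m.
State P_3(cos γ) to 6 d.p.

Summing Y*_{l m}(θ₁,φ₁)·Y_{l m}(θ₂,φ₂) over m ∈ [−3, 3]; prefactor 4π/(2·3+1) = 1.795196:
  [-3]  conj(Y_{3,-3})(Ω₁) = +0.092054+0.231435i ; Y_{3,-3}(Ω₂) = -0.004687-0.006424i ; Δ = +0.001055-0.001676i
  [-2]  conj(Y_{3,-2})(Ω₁) = -0.378494+0.097605i ; Y_{3,-2}(Ω₂) = +0.007253-0.069895i ; Δ = +0.004077+0.027163i
  [-1]  conj(Y_{3,-1})(Ω₁) = -0.015586-0.122855i ; Y_{3,-1}(Ω₂) = +0.233587-0.210603i ; Δ = -0.029514-0.025415i
  [+0]  conj(Y_{3,0})(Ω₁) = -0.311012-0.000000i ; Y_{3,0}(Ω₂) = +0.590937+0.000000i ; Δ = -0.183789-0.000000i
  [+1]  conj(Y_{3,1})(Ω₁) = +0.015586-0.122855i ; Y_{3,1}(Ω₂) = -0.233587-0.210603i ; Δ = -0.029514+0.025415i
  [+2]  conj(Y_{3,2})(Ω₁) = -0.378494-0.097605i ; Y_{3,2}(Ω₂) = +0.007253+0.069895i ; Δ = +0.004077-0.027163i
  [+3]  conj(Y_{3,3})(Ω₁) = -0.092054+0.231435i ; Y_{3,3}(Ω₂) = +0.004687-0.006424i ; Δ = +0.001055+0.001676i
Σ over m = -0.232552-0.000000i; ×(4π/7) → -0.417477-0.000000i. Real part: -0.417477

-0.417477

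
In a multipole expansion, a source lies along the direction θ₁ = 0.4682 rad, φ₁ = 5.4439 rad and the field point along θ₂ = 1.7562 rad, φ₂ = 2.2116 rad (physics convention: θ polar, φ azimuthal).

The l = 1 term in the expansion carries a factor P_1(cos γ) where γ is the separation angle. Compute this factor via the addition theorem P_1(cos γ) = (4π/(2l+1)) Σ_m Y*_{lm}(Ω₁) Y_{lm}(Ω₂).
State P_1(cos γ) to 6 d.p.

-0.606228

Addition theorem: P_1(cos γ) = (4π/3) Σ_m Y*_{lm}(Ω₁) Y_{lm}(Ω₂), m = −1…1:
  m=-1: Y*=+0.104150-0.116027i  Y=-0.203010-0.272207i  product -0.052727-0.004796i
  m=+0: Y*=+0.436020-0.000000i  Y=-0.090071+0.000000i  product -0.039273+0.000000i
  m=+1: Y*=-0.104150-0.116027i  Y=+0.203010-0.272207i  product -0.052727+0.004796i
Accumulated sum -0.144726+0.000000i; after 4π/(2l+1) scaling, -0.606228+0.000000i ⇒ P_1 = -0.606228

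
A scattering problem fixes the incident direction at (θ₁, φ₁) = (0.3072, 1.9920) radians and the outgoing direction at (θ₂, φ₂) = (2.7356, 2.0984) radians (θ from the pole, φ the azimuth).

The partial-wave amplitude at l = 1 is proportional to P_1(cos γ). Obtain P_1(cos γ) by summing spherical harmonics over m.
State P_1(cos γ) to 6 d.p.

Term-by-term m-sum for l=1 (normalisation 4π/3 = 4.188790):
  m=-1: Y*=-0.042715+0.095343i  Y=-0.068696-0.117892i  product +0.014175-0.001514i
  m=+0: Y*=+0.465728-0.000000i  Y=-0.448884+0.000000i  product -0.209058+0.000000i
  m=+1: Y*=+0.042715+0.095343i  Y=+0.068696-0.117892i  product +0.014175+0.001514i
Accumulated sum -0.180709+0.000000i; after 4π/(2l+1) scaling, -0.756952+0.000000i ⇒ P_1 = -0.756952

-0.756952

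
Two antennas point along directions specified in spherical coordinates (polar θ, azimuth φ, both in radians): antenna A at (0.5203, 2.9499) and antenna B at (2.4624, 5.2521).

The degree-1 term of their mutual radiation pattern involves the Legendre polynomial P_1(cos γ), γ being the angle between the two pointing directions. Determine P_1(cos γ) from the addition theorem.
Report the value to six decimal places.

-0.883698

Term-by-term m-sum for l=1 (normalisation 4π/3 = 4.188790):
  m=-1: (-0.168613, 0.032724) × (0.111528, 0.186178) = (-0.024897, -0.027743)  (running Σ = (-0.024897, -0.027743))
  m=0: (0.423946, -0.000000) × (-0.380172, 0.000000) = (-0.161172, 0.000000)  (running Σ = (-0.186070, -0.027743))
  m=1: (0.168613, 0.032724) × (-0.111528, 0.186178) = (-0.024897, 0.027743)  (running Σ = (-0.210967, 0.000000))
Σ over m = (-0.210967, 0.000000); ×(4π/3) → (-0.883698, 0.000000). Real part: -0.883698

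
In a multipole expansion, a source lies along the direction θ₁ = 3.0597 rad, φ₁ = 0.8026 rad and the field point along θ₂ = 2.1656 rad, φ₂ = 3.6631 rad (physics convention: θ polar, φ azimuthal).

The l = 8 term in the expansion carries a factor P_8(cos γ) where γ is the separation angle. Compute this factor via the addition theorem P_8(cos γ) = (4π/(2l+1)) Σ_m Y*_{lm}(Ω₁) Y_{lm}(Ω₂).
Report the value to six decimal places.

-0.091763

Summing Y*_{l m}(θ₁,φ₁)·Y_{l m}(θ₂,φ₂) over m ∈ [−8, 8]; prefactor 4π/(2·8+1) = 0.739198:
  term(m=-8) = -0.00000 + 0.00000j   from Y*(Ω₁)=0.00000 + 0.00000j, Y(Ω₂)=-0.05872 + 0.09789j
  term(m=-7) = 0.00000 - 0.00000j   from Y*(Ω₁)=-0.00000 + 0.00000j, Y(Ω₂)=-0.26977 + 0.15053j
  term(m=-6) = -0.00000 + 0.00000j   from Y*(Ω₁)=0.00000 - 0.00000j, Y(Ω₂)=-0.45080 - 0.00566j
  term(m=-5) = -0.00000 - 0.00001j   from Y*(Ω₁)=0.00002 + 0.00003j, Y(Ω₂)=-0.26139 - 0.15458j
  term(m=-4) = -0.00003 - 0.00006j   from Y*(Ω₁)=-0.00059 - 0.00004j, Y(Ω₂)=0.05926 + 0.10466j
  term(m=-3) = 0.00182 + 0.00204j   from Y*(Ω₁)=0.00554 - 0.00500j, Y(Ω₂)=-0.00230 + 0.36673j
  term(m=-2) = -0.00386 - 0.00243j   from Y*(Ω₁)=-0.00229 + 0.06651j, Y(Ω₂)=-0.03453 + 0.05924j
  term(m=-1) = -0.12205 - 0.03524j   from Y*(Ω₁)=-0.26433 - 0.27358j, Y(Ω₂)=0.28954 - 0.16636j
  term(m=+0) = 0.12410 + 0.00000j   from Y*(Ω₁)=1.02684 + 0.00000j, Y(Ω₂)=0.12086 + 0.00000j
  term(m=+1) = -0.12205 + 0.03524j   from Y*(Ω₁)=0.26433 - 0.27358j, Y(Ω₂)=-0.28954 - 0.16636j
  term(m=+2) = -0.00386 + 0.00243j   from Y*(Ω₁)=-0.00229 - 0.06651j, Y(Ω₂)=-0.03453 - 0.05924j
  term(m=+3) = 0.00182 - 0.00204j   from Y*(Ω₁)=-0.00554 - 0.00500j, Y(Ω₂)=0.00230 + 0.36673j
  term(m=+4) = -0.00003 + 0.00006j   from Y*(Ω₁)=-0.00059 + 0.00004j, Y(Ω₂)=0.05926 - 0.10466j
  term(m=+5) = -0.00000 + 0.00001j   from Y*(Ω₁)=-0.00002 + 0.00003j, Y(Ω₂)=0.26139 - 0.15458j
  term(m=+6) = -0.00000 - 0.00000j   from Y*(Ω₁)=0.00000 + 0.00000j, Y(Ω₂)=-0.45080 + 0.00566j
  term(m=+7) = 0.00000 + 0.00000j   from Y*(Ω₁)=0.00000 + 0.00000j, Y(Ω₂)=0.26977 + 0.15053j
  term(m=+8) = -0.00000 - 0.00000j   from Y*(Ω₁)=0.00000 - 0.00000j, Y(Ω₂)=-0.05872 - 0.09789j
Accumulated sum -0.12414 - 0.00000j; after 4π/(2l+1) scaling, -0.09176 - 0.00000j ⇒ P_8 = -0.091763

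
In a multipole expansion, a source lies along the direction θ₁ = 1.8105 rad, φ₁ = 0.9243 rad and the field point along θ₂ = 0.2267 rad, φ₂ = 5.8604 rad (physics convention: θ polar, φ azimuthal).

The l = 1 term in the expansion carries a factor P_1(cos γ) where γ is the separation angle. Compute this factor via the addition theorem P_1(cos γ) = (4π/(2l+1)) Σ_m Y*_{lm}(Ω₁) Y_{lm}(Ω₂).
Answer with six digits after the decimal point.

-0.182902

Term-by-term m-sum for l=1 (normalisation 4π/3 = 4.188790):
  m=-1: Y*=+0.202173+0.267888i  Y=+0.070817+0.031862i  product +0.005782+0.025413i
  m=+0: Y*=-0.116001-0.000000i  Y=+0.476101+0.000000i  product -0.055228-0.000000i
  m=+1: Y*=-0.202173+0.267888i  Y=-0.070817+0.031862i  product +0.005782-0.025413i
Σ over m = -0.043665+0.000000i; ×(4π/3) → -0.182902+0.000000i. Real part: -0.182902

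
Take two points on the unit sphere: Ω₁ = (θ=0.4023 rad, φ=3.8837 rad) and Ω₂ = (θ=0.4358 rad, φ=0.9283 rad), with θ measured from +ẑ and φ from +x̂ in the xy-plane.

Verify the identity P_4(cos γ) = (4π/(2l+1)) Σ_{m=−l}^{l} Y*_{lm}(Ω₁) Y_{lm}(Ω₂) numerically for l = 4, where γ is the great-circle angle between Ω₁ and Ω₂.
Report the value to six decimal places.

Summing Y*_{l m}(θ₁,φ₁)·Y_{l m}(θ₂,φ₂) over m ∈ [−4, 4]; prefactor 4π/(2·4+1) = 1.396263:
  [-4]  conj(Y_{4,-4})(Ω₁) = (-0.010244, 0.001792) ; Y_{4,-4}(Ω₂) = (-0.011819, 0.007602) ; Δ = (0.000107, -0.000099)
  [-3]  conj(Y_{4,-3})(Ω₁) = (0.042140, -0.054802) ; Y_{4,-3}(Ω₂) = (-0.079983, -0.029804) ; Δ = (-0.005004, 0.003127)
  [-2]  conj(Y_{4,-2})(Ω₁) = (0.021849, 0.251717) ; Y_{4,-2}(Ω₂) = (-0.079873, -0.271818) ; Δ = (0.066676, -0.026044)
  [-1]  conj(Y_{4,-1})(Ω₁) = (-0.367688, -0.337156) ; Y_{4,-1}(Ω₂) = (0.298600, -0.398968) ; Δ = (-0.244306, 0.046021)
  [+0]  conj(Y_{4,0})(Ω₁) = (0.284619, -0.000000) ; Y_{4,0}(Ω₂) = (0.209823, 0.000000) ; Δ = (0.059719, 0.000000)
  [+1]  conj(Y_{4,1})(Ω₁) = (0.367688, -0.337156) ; Y_{4,1}(Ω₂) = (-0.298600, -0.398968) ; Δ = (-0.244306, -0.046021)
  [+2]  conj(Y_{4,2})(Ω₁) = (0.021849, -0.251717) ; Y_{4,2}(Ω₂) = (-0.079873, 0.271818) ; Δ = (0.066676, 0.026044)
  [+3]  conj(Y_{4,3})(Ω₁) = (-0.042140, -0.054802) ; Y_{4,3}(Ω₂) = (0.079983, -0.029804) ; Δ = (-0.005004, -0.003127)
  [+4]  conj(Y_{4,4})(Ω₁) = (-0.010244, -0.001792) ; Y_{4,4}(Ω₂) = (-0.011819, -0.007602) ; Δ = (0.000107, 0.000099)
Σ over m = (-0.305334, 0.000000); ×(4π/9) → (-0.426326, 0.000000). Real part: -0.426326

-0.426326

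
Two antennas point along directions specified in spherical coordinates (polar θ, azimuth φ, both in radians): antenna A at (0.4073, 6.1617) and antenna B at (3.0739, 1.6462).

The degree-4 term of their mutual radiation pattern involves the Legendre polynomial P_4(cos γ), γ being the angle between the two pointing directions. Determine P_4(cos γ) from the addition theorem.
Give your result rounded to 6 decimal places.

0.344215

Addition theorem: P_4(cos γ) = (4π/9) Σ_m Y*_{lm}(Ω₁) Y_{lm}(Ω₂), m = −4…4:
  term(m=-4) = (0.000000, -0.000000)   from Y*(Ω₁)=(0.009635, -0.005089), Y(Ω₂)=(0.000009, -0.000003)
  term(m=-3) = (-0.000015, -0.000023)   from Y*(Ω₁)=(0.066748, -0.025464), Y(Ω₂)=(-0.000087, -0.000377)
  term(m=-2) = (-0.002170, 0.000902)   from Y*(Ω₁)=(0.249742, -0.061903), Y(Ω₂)=(-0.009031, 0.001372)
  term(m=-1) = (0.012373, 0.062029)   from Y*(Ω₁)=(0.495603, -0.060506), Y(Ω₂)=(0.009543, 0.126325)
  term(m=+0) = (0.226151, 0.000000)   from Y*(Ω₁)=(0.273459, -0.000000), Y(Ω₂)=(0.827002, 0.000000)
  term(m=+1) = (0.012373, -0.062029)   from Y*(Ω₁)=(-0.495603, -0.060506), Y(Ω₂)=(-0.009543, 0.126325)
  term(m=+2) = (-0.002170, -0.000902)   from Y*(Ω₁)=(0.249742, 0.061903), Y(Ω₂)=(-0.009031, -0.001372)
  term(m=+3) = (-0.000015, 0.000023)   from Y*(Ω₁)=(-0.066748, -0.025464), Y(Ω₂)=(0.000087, -0.000377)
  term(m=+4) = (0.000000, 0.000000)   from Y*(Ω₁)=(0.009635, 0.005089), Y(Ω₂)=(0.000009, 0.000003)
Total Σ_m = (0.246526, 0.000000). Multiply by 1.396263: (0.344215, 0.000000). P_4(cos γ) = 0.344215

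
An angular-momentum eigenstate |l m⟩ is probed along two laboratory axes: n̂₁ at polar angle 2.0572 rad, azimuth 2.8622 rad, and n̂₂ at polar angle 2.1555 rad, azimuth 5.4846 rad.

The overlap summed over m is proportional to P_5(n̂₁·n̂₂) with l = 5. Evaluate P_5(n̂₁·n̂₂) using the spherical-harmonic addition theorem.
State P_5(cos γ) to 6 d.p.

-0.292546

Addition theorem: P_5(cos γ) = (4π/11) Σ_m Y*_{lm}(Ω₁) Y_{lm}(Ω₂), m = −5…5:
  [-5]  conj(Y_{5,-5})(Ω₁) = -0.043341+0.246806i ; Y_{5,-5}(Ω₂) = -0.123316-0.140753i ; Δ = +0.040083-0.024335i
  [-4]  conj(Y_{5,-4})(Ω₁) = -0.183471+0.376706i ; Y_{5,-4}(Ω₂) = +0.391151+0.020652i ; Δ = -0.079544+0.143560i
  [-3]  conj(Y_{5,-3})(Ω₁) = -0.154504+0.171739i ; Y_{5,-3}(Ω₂) = -0.256642+0.237098i ; Δ = -0.001067-0.080708i
  [-2]  conj(Y_{5,-2})(Ω₁) = +0.180829-0.113065i ; Y_{5,-2}(Ω₂) = -0.001476+0.055949i ; Δ = +0.006059+0.010284i
  [-1]  conj(Y_{5,-1})(Ω₁) = +0.287521-0.082489i ; Y_{5,-1}(Ω₂) = -0.245239-0.251794i ; Δ = -0.091282-0.052167i
  [+0]  conj(Y_{5,0})(Ω₁) = -0.148281-0.000000i ; Y_{5,0}(Ω₂) = +0.030882+0.000000i ; Δ = -0.004579-0.000000i
  [+1]  conj(Y_{5,1})(Ω₁) = -0.287521-0.082489i ; Y_{5,1}(Ω₂) = +0.245239-0.251794i ; Δ = -0.091282+0.052167i
  [+2]  conj(Y_{5,2})(Ω₁) = +0.180829+0.113065i ; Y_{5,2}(Ω₂) = -0.001476-0.055949i ; Δ = +0.006059-0.010284i
  [+3]  conj(Y_{5,3})(Ω₁) = +0.154504+0.171739i ; Y_{5,3}(Ω₂) = +0.256642+0.237098i ; Δ = -0.001067+0.080708i
  [+4]  conj(Y_{5,4})(Ω₁) = -0.183471-0.376706i ; Y_{5,4}(Ω₂) = +0.391151-0.020652i ; Δ = -0.079544-0.143560i
  [+5]  conj(Y_{5,5})(Ω₁) = +0.043341+0.246806i ; Y_{5,5}(Ω₂) = +0.123316-0.140753i ; Δ = +0.040083+0.024335i
Accumulated sum -0.256081+0.000000i; after 4π/(2l+1) scaling, -0.292546+0.000000i ⇒ P_5 = -0.292546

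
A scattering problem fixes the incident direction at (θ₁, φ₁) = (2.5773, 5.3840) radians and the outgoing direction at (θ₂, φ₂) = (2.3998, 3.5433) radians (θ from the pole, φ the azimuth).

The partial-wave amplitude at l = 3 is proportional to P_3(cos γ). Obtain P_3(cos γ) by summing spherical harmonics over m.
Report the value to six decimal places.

-0.424816

Addition theorem: P_3(cos γ) = (4π/7) Σ_m Y*_{lm}(Ω₁) Y_{lm}(Ω₂), m = −3…3:
  [-3]  conj(Y_{3,-3})(Ω₁) = -0.057635-0.027418i ; Y_{3,-3}(Ω₂) = -0.046008+0.120158i ; Δ = +0.005946-0.005664i
  [-2]  conj(Y_{3,-2})(Ω₁) = +0.055727+0.240632i ; Y_{3,-2}(Ω₂) = -0.238768+0.247530i ; Δ = -0.072869-0.043661i
  [-1]  conj(Y_{3,-1})(Ω₁) = +0.276390-0.347712i ; Y_{3,-1}(Ω₂) = -0.345204+0.146645i ; Δ = -0.044420+0.160563i
  [+0]  conj(Y_{3,0})(Ω₁) = -0.179685-0.000000i ; Y_{3,0}(Ω₂) = +0.077654+0.000000i ; Δ = -0.013953-0.000000i
  [+1]  conj(Y_{3,1})(Ω₁) = -0.276390-0.347712i ; Y_{3,1}(Ω₂) = +0.345204+0.146645i ; Δ = -0.044420-0.160563i
  [+2]  conj(Y_{3,2})(Ω₁) = +0.055727-0.240632i ; Y_{3,2}(Ω₂) = -0.238768-0.247530i ; Δ = -0.072869+0.043661i
  [+3]  conj(Y_{3,3})(Ω₁) = +0.057635-0.027418i ; Y_{3,3}(Ω₂) = +0.046008+0.120158i ; Δ = +0.005946+0.005664i
Accumulated sum -0.236640+0.000000i; after 4π/(2l+1) scaling, -0.424816+0.000000i ⇒ P_3 = -0.424816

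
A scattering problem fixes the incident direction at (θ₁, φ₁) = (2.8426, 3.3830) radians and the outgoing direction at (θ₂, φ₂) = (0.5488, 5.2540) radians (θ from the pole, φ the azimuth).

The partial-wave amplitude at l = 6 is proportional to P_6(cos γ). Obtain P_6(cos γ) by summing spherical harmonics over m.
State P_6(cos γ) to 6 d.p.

Summing Y*_{l m}(θ₁,φ₁)·Y_{l m}(θ₂,φ₂) over m ∈ [−6, 6]; prefactor 4π/(2·6+1) = 0.966644:
  [-6]  conj(Y_{6,-6})(Ω₁) = +0.000039+0.000313i ; Y_{6,-6}(Ω₂) = +0.009679-0.001050i ; Δ = +0.000001+0.000003i
  [-5]  conj(Y_{6,-5})(Ω₁) = +0.001262+0.003314i ; Y_{6,-5}(Ω₂) = +0.023170-0.050053i ; Δ = +0.000195+0.000014i
  [-4]  conj(Y_{6,-4})(Ω₁) = +0.013822+0.019981i ; Y_{6,-4}(Ω₂) = -0.103864-0.153245i ; Δ = +0.001626-0.004193i
  [-3]  conj(Y_{6,-3})(Ω₁) = +0.083956+0.074265i ; Y_{6,-3}(Ω₂) = -0.394405+0.021333i ; Δ = -0.034697-0.027499i
  [-2]  conj(Y_{6,-2})(Ω₁) = +0.302438+0.158536i ; Y_{6,-2}(Ω₂) = -0.223454+0.421392i ; Δ = -0.134387+0.092019i
  [-1]  conj(Y_{6,-1})(Ω₁) = +0.577085+0.142084i ; Y_{6,-1}(Ω₂) = +0.061162+0.101662i ; Δ = +0.020851+0.067358i
  [+0]  conj(Y_{6,0})(Ω₁) = +0.261799-0.000000i ; Y_{6,0}(Ω₂) = -0.405598+0.000000i ; Δ = -0.106185+0.000000i
  [+1]  conj(Y_{6,1})(Ω₁) = -0.577085+0.142084i ; Y_{6,1}(Ω₂) = -0.061162+0.101662i ; Δ = +0.020851-0.067358i
  [+2]  conj(Y_{6,2})(Ω₁) = +0.302438-0.158536i ; Y_{6,2}(Ω₂) = -0.223454-0.421392i ; Δ = -0.134387-0.092019i
  [+3]  conj(Y_{6,3})(Ω₁) = -0.083956+0.074265i ; Y_{6,3}(Ω₂) = +0.394405+0.021333i ; Δ = -0.034697+0.027499i
  [+4]  conj(Y_{6,4})(Ω₁) = +0.013822-0.019981i ; Y_{6,4}(Ω₂) = -0.103864+0.153245i ; Δ = +0.001626+0.004193i
  [+5]  conj(Y_{6,5})(Ω₁) = -0.001262+0.003314i ; Y_{6,5}(Ω₂) = -0.023170-0.050053i ; Δ = +0.000195-0.000014i
  [+6]  conj(Y_{6,6})(Ω₁) = +0.000039-0.000313i ; Y_{6,6}(Ω₂) = +0.009679+0.001050i ; Δ = +0.000001-0.000003i
Accumulated sum -0.399006-0.000000i; after 4π/(2l+1) scaling, -0.385697-0.000000i ⇒ P_6 = -0.385697

-0.385697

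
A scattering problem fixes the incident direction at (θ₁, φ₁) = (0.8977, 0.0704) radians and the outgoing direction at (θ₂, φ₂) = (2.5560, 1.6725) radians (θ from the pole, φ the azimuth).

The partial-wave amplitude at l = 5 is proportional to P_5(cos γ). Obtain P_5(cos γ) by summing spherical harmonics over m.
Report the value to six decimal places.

-0.013052

Term-by-term m-sum for l=5 (normalisation 4π/11 = 1.142397):
  m=-5: Y*=+0.127322+0.046765i  Y=-0.011654-0.020908i  product -0.000506-0.003207i
  m=-4: Y*=+0.328517+0.095036i  Y=-0.104821+0.045162i  product -0.038728+0.004875i
  m=-3: Y*=+0.403871+0.086589i  Y=+0.092125+0.292513i  product +0.011878+0.126115i
  m=-2: Y*=+0.106111+0.015040i  Y=+0.457871-0.094440i  product +0.050006-0.003135i
  m=-1: Y*=-0.317029-0.022356i  Y=-0.025276-0.247669i  product +0.002476+0.079083i
  m=+0: Y*=-0.196065-0.000000i  Y=+0.314583+0.000000i  product -0.061679-0.000000i
  m=+1: Y*=+0.317029-0.022356i  Y=+0.025276-0.247669i  product +0.002476-0.079083i
  m=+2: Y*=+0.106111-0.015040i  Y=+0.457871+0.094440i  product +0.050006+0.003135i
  m=+3: Y*=-0.403871+0.086589i  Y=-0.092125+0.292513i  product +0.011878-0.126115i
  m=+4: Y*=+0.328517-0.095036i  Y=-0.104821-0.045162i  product -0.038728-0.004875i
  m=+5: Y*=-0.127322+0.046765i  Y=+0.011654-0.020908i  product -0.000506+0.003207i
Σ over m = -0.011425-0.000000i; ×(4π/11) → -0.013052-0.000000i. Real part: -0.013052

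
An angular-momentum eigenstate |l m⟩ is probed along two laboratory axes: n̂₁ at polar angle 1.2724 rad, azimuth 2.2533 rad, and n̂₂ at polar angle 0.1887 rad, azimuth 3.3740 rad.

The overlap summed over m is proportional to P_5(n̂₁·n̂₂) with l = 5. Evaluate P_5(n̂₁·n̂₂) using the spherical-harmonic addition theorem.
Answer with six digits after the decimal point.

0.308252

Expand P_5 via completeness: Σ_{m} conj(Y_{5,m}) at Ω₁ times Y_{5,m} at Ω₂ —
  m=-5: Y*=0.09909 - 0.35675j  Y=-0.00004 + 0.00010j  product 0.00003 + 0.00003j
  m=-4: Y*=-0.33005 + 0.14407j  Y=0.00107 - 0.00143j  product -0.00015 + 0.00063j
  m=-3: Y*=-0.05962 - 0.03079j  Y=-0.01345 + 0.01126j  product 0.00115 - 0.00026j
  m=-2: Y*=0.06889 + 0.33004j  Y=0.09919 - 0.04974j  product 0.02325 + 0.02931j
  m=-1: Y*=0.01026 - 0.01262j  Y=-0.41163 + 0.09743j  product -0.00299 + 0.00620j
  m=+0: Y*=0.32390 + 0.00000j  Y=0.70160 + 0.00000j  product 0.22725 + 0.00000j
  m=+1: Y*=-0.01026 - 0.01262j  Y=0.41163 + 0.09743j  product -0.00299 - 0.00620j
  m=+2: Y*=0.06889 - 0.33004j  Y=0.09919 + 0.04974j  product 0.02325 - 0.02931j
  m=+3: Y*=0.05962 - 0.03079j  Y=0.01345 + 0.01126j  product 0.00115 + 0.00026j
  m=+4: Y*=-0.33005 - 0.14407j  Y=0.00107 + 0.00143j  product -0.00015 - 0.00063j
  m=+5: Y*=-0.09909 - 0.35675j  Y=0.00004 + 0.00010j  product 0.00003 - 0.00003j
Σ over m = 0.26983 + 0.00000j; ×(4π/11) → 0.30825 + 0.00000j. Real part: 0.308252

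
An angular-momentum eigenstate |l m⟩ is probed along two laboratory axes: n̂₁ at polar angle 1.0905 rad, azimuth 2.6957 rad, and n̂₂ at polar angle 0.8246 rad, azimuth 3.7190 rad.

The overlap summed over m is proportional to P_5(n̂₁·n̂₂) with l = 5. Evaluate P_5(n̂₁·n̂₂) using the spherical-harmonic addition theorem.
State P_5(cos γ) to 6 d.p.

Expand P_5 via completeness: Σ_{m} conj(Y_{5,m}) at Ω₁ times Y_{5,m} at Ω₂ —
  term(m=-5) = 0.00992 + 0.02319j   from Y*(Ω₁)=0.15585 + 0.20136j, Y(Ω₂)=0.09588 + 0.02495j
  term(m=-4) = -0.07052 + 0.09895j   from Y*(Ω₁)=-0.08859 - 0.41005j, Y(Ω₂)=-0.19505 - 0.21412j
  term(m=-3) = -0.09559 - 0.00687j   from Y*(Ω₁)=-0.05136 + 0.21631j, Y(Ω₂)=0.06929 + 0.42547j
  term(m=-2) = 0.02407 + 0.04671j   from Y*(Ω₁)=-0.13907 + 0.17233j, Y(Ω₂)=0.09588 - 0.21704j
  term(m=-1) = 0.03559 - 0.05837j   from Y*(Ω₁)=0.26439 - 0.12638j, Y(Ω₂)=0.19546 - 0.12733j
  term(m=+0) = -0.04872 + 0.00000j   from Y*(Ω₁)=0.15819 + 0.00000j, Y(Ω₂)=-0.30798 + 0.00000j
  term(m=+1) = 0.03559 + 0.05837j   from Y*(Ω₁)=-0.26439 - 0.12638j, Y(Ω₂)=-0.19546 - 0.12733j
  term(m=+2) = 0.02407 - 0.04671j   from Y*(Ω₁)=-0.13907 - 0.17233j, Y(Ω₂)=0.09588 + 0.21704j
  term(m=+3) = -0.09559 + 0.00687j   from Y*(Ω₁)=0.05136 + 0.21631j, Y(Ω₂)=-0.06929 + 0.42547j
  term(m=+4) = -0.07052 - 0.09895j   from Y*(Ω₁)=-0.08859 + 0.41005j, Y(Ω₂)=-0.19505 + 0.21412j
  term(m=+5) = 0.00992 - 0.02319j   from Y*(Ω₁)=-0.15585 + 0.20136j, Y(Ω₂)=-0.09588 + 0.02495j
Accumulated sum -0.24180 + 0.00000j; after 4π/(2l+1) scaling, -0.27623 + 0.00000j ⇒ P_5 = -0.276231

-0.276231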